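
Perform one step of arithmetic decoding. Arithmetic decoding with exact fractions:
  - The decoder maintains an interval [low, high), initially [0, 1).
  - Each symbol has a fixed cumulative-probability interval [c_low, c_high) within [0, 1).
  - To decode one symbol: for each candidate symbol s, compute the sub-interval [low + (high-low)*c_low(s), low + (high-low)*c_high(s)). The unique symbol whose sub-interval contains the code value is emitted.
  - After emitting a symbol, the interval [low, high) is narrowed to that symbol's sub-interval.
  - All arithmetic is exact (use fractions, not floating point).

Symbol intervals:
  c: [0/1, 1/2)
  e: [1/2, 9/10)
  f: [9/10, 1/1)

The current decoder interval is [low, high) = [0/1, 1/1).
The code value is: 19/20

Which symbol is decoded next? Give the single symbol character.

Interval width = high − low = 1/1 − 0/1 = 1/1
Scaled code = (code − low) / width = (19/20 − 0/1) / 1/1 = 19/20
  c: [0/1, 1/2) 
  e: [1/2, 9/10) 
  f: [9/10, 1/1) ← scaled code falls here ✓

Answer: f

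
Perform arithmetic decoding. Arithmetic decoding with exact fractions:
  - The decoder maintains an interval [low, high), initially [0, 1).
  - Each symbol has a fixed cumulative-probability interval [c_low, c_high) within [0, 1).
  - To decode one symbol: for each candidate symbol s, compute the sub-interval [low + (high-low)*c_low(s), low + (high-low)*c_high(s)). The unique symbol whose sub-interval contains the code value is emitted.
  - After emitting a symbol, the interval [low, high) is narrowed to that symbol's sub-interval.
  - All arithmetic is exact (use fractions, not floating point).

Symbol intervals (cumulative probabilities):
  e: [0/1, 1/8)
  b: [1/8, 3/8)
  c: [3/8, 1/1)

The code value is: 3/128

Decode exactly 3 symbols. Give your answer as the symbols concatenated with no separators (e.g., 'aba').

Answer: ebb

Derivation:
Step 1: interval [0/1, 1/1), width = 1/1 - 0/1 = 1/1
  'e': [0/1 + 1/1*0/1, 0/1 + 1/1*1/8) = [0/1, 1/8) <- contains code 3/128
  'b': [0/1 + 1/1*1/8, 0/1 + 1/1*3/8) = [1/8, 3/8)
  'c': [0/1 + 1/1*3/8, 0/1 + 1/1*1/1) = [3/8, 1/1)
  emit 'e', narrow to [0/1, 1/8)
Step 2: interval [0/1, 1/8), width = 1/8 - 0/1 = 1/8
  'e': [0/1 + 1/8*0/1, 0/1 + 1/8*1/8) = [0/1, 1/64)
  'b': [0/1 + 1/8*1/8, 0/1 + 1/8*3/8) = [1/64, 3/64) <- contains code 3/128
  'c': [0/1 + 1/8*3/8, 0/1 + 1/8*1/1) = [3/64, 1/8)
  emit 'b', narrow to [1/64, 3/64)
Step 3: interval [1/64, 3/64), width = 3/64 - 1/64 = 1/32
  'e': [1/64 + 1/32*0/1, 1/64 + 1/32*1/8) = [1/64, 5/256)
  'b': [1/64 + 1/32*1/8, 1/64 + 1/32*3/8) = [5/256, 7/256) <- contains code 3/128
  'c': [1/64 + 1/32*3/8, 1/64 + 1/32*1/1) = [7/256, 3/64)
  emit 'b', narrow to [5/256, 7/256)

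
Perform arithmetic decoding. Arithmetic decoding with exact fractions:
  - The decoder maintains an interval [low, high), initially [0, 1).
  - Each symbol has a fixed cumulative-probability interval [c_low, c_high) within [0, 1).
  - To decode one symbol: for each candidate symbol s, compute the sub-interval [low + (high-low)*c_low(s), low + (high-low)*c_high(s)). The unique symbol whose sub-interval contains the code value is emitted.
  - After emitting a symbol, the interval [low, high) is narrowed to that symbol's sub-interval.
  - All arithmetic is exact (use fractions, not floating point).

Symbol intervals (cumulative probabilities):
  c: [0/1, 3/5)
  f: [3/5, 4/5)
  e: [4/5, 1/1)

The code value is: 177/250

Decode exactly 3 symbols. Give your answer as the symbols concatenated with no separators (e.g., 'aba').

Answer: fce

Derivation:
Step 1: interval [0/1, 1/1), width = 1/1 - 0/1 = 1/1
  'c': [0/1 + 1/1*0/1, 0/1 + 1/1*3/5) = [0/1, 3/5)
  'f': [0/1 + 1/1*3/5, 0/1 + 1/1*4/5) = [3/5, 4/5) <- contains code 177/250
  'e': [0/1 + 1/1*4/5, 0/1 + 1/1*1/1) = [4/5, 1/1)
  emit 'f', narrow to [3/5, 4/5)
Step 2: interval [3/5, 4/5), width = 4/5 - 3/5 = 1/5
  'c': [3/5 + 1/5*0/1, 3/5 + 1/5*3/5) = [3/5, 18/25) <- contains code 177/250
  'f': [3/5 + 1/5*3/5, 3/5 + 1/5*4/5) = [18/25, 19/25)
  'e': [3/5 + 1/5*4/5, 3/5 + 1/5*1/1) = [19/25, 4/5)
  emit 'c', narrow to [3/5, 18/25)
Step 3: interval [3/5, 18/25), width = 18/25 - 3/5 = 3/25
  'c': [3/5 + 3/25*0/1, 3/5 + 3/25*3/5) = [3/5, 84/125)
  'f': [3/5 + 3/25*3/5, 3/5 + 3/25*4/5) = [84/125, 87/125)
  'e': [3/5 + 3/25*4/5, 3/5 + 3/25*1/1) = [87/125, 18/25) <- contains code 177/250
  emit 'e', narrow to [87/125, 18/25)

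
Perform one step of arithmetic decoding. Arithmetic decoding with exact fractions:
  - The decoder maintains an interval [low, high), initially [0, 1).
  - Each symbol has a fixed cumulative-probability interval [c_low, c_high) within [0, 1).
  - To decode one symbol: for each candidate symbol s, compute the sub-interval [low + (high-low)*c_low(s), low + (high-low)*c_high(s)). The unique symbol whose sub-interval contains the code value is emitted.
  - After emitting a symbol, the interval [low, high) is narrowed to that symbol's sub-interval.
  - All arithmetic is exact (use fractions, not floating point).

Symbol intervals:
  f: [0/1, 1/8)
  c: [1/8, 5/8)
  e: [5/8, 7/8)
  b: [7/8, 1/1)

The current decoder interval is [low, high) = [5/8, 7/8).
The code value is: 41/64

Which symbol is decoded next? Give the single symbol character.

Answer: f

Derivation:
Interval width = high − low = 7/8 − 5/8 = 1/4
Scaled code = (code − low) / width = (41/64 − 5/8) / 1/4 = 1/16
  f: [0/1, 1/8) ← scaled code falls here ✓
  c: [1/8, 5/8) 
  e: [5/8, 7/8) 
  b: [7/8, 1/1) 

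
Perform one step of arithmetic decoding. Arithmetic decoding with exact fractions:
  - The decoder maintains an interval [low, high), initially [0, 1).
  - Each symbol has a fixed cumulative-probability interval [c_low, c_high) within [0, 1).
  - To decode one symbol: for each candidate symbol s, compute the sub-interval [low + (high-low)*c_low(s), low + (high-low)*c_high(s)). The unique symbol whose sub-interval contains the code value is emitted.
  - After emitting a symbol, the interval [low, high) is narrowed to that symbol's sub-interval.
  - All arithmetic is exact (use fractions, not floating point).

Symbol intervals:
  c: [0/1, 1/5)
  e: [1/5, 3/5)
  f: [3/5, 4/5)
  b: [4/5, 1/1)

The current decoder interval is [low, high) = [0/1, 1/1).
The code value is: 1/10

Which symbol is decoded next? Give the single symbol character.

Interval width = high − low = 1/1 − 0/1 = 1/1
Scaled code = (code − low) / width = (1/10 − 0/1) / 1/1 = 1/10
  c: [0/1, 1/5) ← scaled code falls here ✓
  e: [1/5, 3/5) 
  f: [3/5, 4/5) 
  b: [4/5, 1/1) 

Answer: c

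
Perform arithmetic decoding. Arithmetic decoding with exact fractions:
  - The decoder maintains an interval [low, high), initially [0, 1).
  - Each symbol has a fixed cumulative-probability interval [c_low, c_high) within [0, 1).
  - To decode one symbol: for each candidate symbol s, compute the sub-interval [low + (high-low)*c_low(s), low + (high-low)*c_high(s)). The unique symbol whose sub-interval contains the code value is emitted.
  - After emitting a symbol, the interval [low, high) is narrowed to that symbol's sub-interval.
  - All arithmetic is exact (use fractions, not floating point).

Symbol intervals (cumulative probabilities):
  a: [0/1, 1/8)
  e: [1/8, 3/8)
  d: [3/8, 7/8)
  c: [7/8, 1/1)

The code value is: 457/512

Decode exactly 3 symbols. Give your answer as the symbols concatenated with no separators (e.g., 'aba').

Step 1: interval [0/1, 1/1), width = 1/1 - 0/1 = 1/1
  'a': [0/1 + 1/1*0/1, 0/1 + 1/1*1/8) = [0/1, 1/8)
  'e': [0/1 + 1/1*1/8, 0/1 + 1/1*3/8) = [1/8, 3/8)
  'd': [0/1 + 1/1*3/8, 0/1 + 1/1*7/8) = [3/8, 7/8)
  'c': [0/1 + 1/1*7/8, 0/1 + 1/1*1/1) = [7/8, 1/1) <- contains code 457/512
  emit 'c', narrow to [7/8, 1/1)
Step 2: interval [7/8, 1/1), width = 1/1 - 7/8 = 1/8
  'a': [7/8 + 1/8*0/1, 7/8 + 1/8*1/8) = [7/8, 57/64)
  'e': [7/8 + 1/8*1/8, 7/8 + 1/8*3/8) = [57/64, 59/64) <- contains code 457/512
  'd': [7/8 + 1/8*3/8, 7/8 + 1/8*7/8) = [59/64, 63/64)
  'c': [7/8 + 1/8*7/8, 7/8 + 1/8*1/1) = [63/64, 1/1)
  emit 'e', narrow to [57/64, 59/64)
Step 3: interval [57/64, 59/64), width = 59/64 - 57/64 = 1/32
  'a': [57/64 + 1/32*0/1, 57/64 + 1/32*1/8) = [57/64, 229/256) <- contains code 457/512
  'e': [57/64 + 1/32*1/8, 57/64 + 1/32*3/8) = [229/256, 231/256)
  'd': [57/64 + 1/32*3/8, 57/64 + 1/32*7/8) = [231/256, 235/256)
  'c': [57/64 + 1/32*7/8, 57/64 + 1/32*1/1) = [235/256, 59/64)
  emit 'a', narrow to [57/64, 229/256)

Answer: cea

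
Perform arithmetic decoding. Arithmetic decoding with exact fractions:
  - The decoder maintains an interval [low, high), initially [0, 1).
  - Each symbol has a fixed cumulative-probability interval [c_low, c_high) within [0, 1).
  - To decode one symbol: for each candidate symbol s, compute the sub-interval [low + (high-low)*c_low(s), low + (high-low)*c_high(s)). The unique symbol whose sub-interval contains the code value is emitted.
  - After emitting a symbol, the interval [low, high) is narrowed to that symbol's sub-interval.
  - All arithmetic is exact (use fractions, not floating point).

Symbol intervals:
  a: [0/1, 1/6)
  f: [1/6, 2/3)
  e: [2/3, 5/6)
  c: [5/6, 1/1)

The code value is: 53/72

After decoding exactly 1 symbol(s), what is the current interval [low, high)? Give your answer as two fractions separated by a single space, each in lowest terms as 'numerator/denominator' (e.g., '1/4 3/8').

Step 1: interval [0/1, 1/1), width = 1/1 - 0/1 = 1/1
  'a': [0/1 + 1/1*0/1, 0/1 + 1/1*1/6) = [0/1, 1/6)
  'f': [0/1 + 1/1*1/6, 0/1 + 1/1*2/3) = [1/6, 2/3)
  'e': [0/1 + 1/1*2/3, 0/1 + 1/1*5/6) = [2/3, 5/6) <- contains code 53/72
  'c': [0/1 + 1/1*5/6, 0/1 + 1/1*1/1) = [5/6, 1/1)
  emit 'e', narrow to [2/3, 5/6)

Answer: 2/3 5/6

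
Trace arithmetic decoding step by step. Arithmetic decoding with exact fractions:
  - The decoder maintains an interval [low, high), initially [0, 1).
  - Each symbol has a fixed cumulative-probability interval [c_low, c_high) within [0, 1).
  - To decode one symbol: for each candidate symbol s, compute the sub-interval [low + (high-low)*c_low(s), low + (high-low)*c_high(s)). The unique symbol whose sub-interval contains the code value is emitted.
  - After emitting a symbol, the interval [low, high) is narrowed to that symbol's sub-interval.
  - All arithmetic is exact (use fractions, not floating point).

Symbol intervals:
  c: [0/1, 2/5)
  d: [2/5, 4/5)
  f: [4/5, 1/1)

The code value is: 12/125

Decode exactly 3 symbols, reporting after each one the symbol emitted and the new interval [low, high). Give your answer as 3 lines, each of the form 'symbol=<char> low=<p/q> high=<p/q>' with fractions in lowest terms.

Step 1: interval [0/1, 1/1), width = 1/1 - 0/1 = 1/1
  'c': [0/1 + 1/1*0/1, 0/1 + 1/1*2/5) = [0/1, 2/5) <- contains code 12/125
  'd': [0/1 + 1/1*2/5, 0/1 + 1/1*4/5) = [2/5, 4/5)
  'f': [0/1 + 1/1*4/5, 0/1 + 1/1*1/1) = [4/5, 1/1)
  emit 'c', narrow to [0/1, 2/5)
Step 2: interval [0/1, 2/5), width = 2/5 - 0/1 = 2/5
  'c': [0/1 + 2/5*0/1, 0/1 + 2/5*2/5) = [0/1, 4/25) <- contains code 12/125
  'd': [0/1 + 2/5*2/5, 0/1 + 2/5*4/5) = [4/25, 8/25)
  'f': [0/1 + 2/5*4/5, 0/1 + 2/5*1/1) = [8/25, 2/5)
  emit 'c', narrow to [0/1, 4/25)
Step 3: interval [0/1, 4/25), width = 4/25 - 0/1 = 4/25
  'c': [0/1 + 4/25*0/1, 0/1 + 4/25*2/5) = [0/1, 8/125)
  'd': [0/1 + 4/25*2/5, 0/1 + 4/25*4/5) = [8/125, 16/125) <- contains code 12/125
  'f': [0/1 + 4/25*4/5, 0/1 + 4/25*1/1) = [16/125, 4/25)
  emit 'd', narrow to [8/125, 16/125)

Answer: symbol=c low=0/1 high=2/5
symbol=c low=0/1 high=4/25
symbol=d low=8/125 high=16/125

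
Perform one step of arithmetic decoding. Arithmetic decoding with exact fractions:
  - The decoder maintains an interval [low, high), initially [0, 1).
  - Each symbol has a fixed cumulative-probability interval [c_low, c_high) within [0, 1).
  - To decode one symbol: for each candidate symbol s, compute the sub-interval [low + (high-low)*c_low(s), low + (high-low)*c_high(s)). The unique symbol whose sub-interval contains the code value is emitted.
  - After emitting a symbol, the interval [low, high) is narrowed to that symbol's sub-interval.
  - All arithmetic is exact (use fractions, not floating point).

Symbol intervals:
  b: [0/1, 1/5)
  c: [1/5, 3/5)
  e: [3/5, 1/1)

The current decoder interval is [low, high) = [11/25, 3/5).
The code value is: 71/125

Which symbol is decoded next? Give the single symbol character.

Answer: e

Derivation:
Interval width = high − low = 3/5 − 11/25 = 4/25
Scaled code = (code − low) / width = (71/125 − 11/25) / 4/25 = 4/5
  b: [0/1, 1/5) 
  c: [1/5, 3/5) 
  e: [3/5, 1/1) ← scaled code falls here ✓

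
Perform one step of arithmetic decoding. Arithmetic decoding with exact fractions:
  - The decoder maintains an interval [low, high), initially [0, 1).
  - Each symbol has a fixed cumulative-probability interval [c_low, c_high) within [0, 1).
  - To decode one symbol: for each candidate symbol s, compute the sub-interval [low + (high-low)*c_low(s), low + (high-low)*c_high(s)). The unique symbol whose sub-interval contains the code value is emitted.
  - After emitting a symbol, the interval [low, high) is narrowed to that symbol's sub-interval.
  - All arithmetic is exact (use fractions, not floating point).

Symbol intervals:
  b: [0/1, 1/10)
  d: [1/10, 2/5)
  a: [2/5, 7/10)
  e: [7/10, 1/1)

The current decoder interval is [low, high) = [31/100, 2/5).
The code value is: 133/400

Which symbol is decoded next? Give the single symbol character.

Interval width = high − low = 2/5 − 31/100 = 9/100
Scaled code = (code − low) / width = (133/400 − 31/100) / 9/100 = 1/4
  b: [0/1, 1/10) 
  d: [1/10, 2/5) ← scaled code falls here ✓
  a: [2/5, 7/10) 
  e: [7/10, 1/1) 

Answer: d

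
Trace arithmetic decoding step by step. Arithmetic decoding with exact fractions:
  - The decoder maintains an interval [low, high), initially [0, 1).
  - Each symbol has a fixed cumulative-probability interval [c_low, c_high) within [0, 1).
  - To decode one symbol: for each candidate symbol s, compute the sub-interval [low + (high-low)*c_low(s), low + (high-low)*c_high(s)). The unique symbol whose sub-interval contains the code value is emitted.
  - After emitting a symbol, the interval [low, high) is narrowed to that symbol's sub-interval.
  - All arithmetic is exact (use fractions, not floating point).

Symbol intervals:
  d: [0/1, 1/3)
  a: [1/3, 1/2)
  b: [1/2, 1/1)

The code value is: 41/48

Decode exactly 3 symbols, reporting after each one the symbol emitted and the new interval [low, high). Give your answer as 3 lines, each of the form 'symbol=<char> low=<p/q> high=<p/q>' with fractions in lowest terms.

Step 1: interval [0/1, 1/1), width = 1/1 - 0/1 = 1/1
  'd': [0/1 + 1/1*0/1, 0/1 + 1/1*1/3) = [0/1, 1/3)
  'a': [0/1 + 1/1*1/3, 0/1 + 1/1*1/2) = [1/3, 1/2)
  'b': [0/1 + 1/1*1/2, 0/1 + 1/1*1/1) = [1/2, 1/1) <- contains code 41/48
  emit 'b', narrow to [1/2, 1/1)
Step 2: interval [1/2, 1/1), width = 1/1 - 1/2 = 1/2
  'd': [1/2 + 1/2*0/1, 1/2 + 1/2*1/3) = [1/2, 2/3)
  'a': [1/2 + 1/2*1/3, 1/2 + 1/2*1/2) = [2/3, 3/4)
  'b': [1/2 + 1/2*1/2, 1/2 + 1/2*1/1) = [3/4, 1/1) <- contains code 41/48
  emit 'b', narrow to [3/4, 1/1)
Step 3: interval [3/4, 1/1), width = 1/1 - 3/4 = 1/4
  'd': [3/4 + 1/4*0/1, 3/4 + 1/4*1/3) = [3/4, 5/6)
  'a': [3/4 + 1/4*1/3, 3/4 + 1/4*1/2) = [5/6, 7/8) <- contains code 41/48
  'b': [3/4 + 1/4*1/2, 3/4 + 1/4*1/1) = [7/8, 1/1)
  emit 'a', narrow to [5/6, 7/8)

Answer: symbol=b low=1/2 high=1/1
symbol=b low=3/4 high=1/1
symbol=a low=5/6 high=7/8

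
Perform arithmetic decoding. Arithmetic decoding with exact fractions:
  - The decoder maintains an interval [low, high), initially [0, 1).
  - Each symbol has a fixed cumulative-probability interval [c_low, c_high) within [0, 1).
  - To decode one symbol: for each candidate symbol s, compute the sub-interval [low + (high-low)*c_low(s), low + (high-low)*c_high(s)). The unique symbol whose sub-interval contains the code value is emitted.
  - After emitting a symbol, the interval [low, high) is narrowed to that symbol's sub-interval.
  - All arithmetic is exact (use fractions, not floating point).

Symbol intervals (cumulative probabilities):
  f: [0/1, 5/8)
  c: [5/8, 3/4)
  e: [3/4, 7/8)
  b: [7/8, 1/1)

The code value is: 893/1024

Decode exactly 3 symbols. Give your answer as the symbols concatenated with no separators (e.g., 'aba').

Answer: ebe

Derivation:
Step 1: interval [0/1, 1/1), width = 1/1 - 0/1 = 1/1
  'f': [0/1 + 1/1*0/1, 0/1 + 1/1*5/8) = [0/1, 5/8)
  'c': [0/1 + 1/1*5/8, 0/1 + 1/1*3/4) = [5/8, 3/4)
  'e': [0/1 + 1/1*3/4, 0/1 + 1/1*7/8) = [3/4, 7/8) <- contains code 893/1024
  'b': [0/1 + 1/1*7/8, 0/1 + 1/1*1/1) = [7/8, 1/1)
  emit 'e', narrow to [3/4, 7/8)
Step 2: interval [3/4, 7/8), width = 7/8 - 3/4 = 1/8
  'f': [3/4 + 1/8*0/1, 3/4 + 1/8*5/8) = [3/4, 53/64)
  'c': [3/4 + 1/8*5/8, 3/4 + 1/8*3/4) = [53/64, 27/32)
  'e': [3/4 + 1/8*3/4, 3/4 + 1/8*7/8) = [27/32, 55/64)
  'b': [3/4 + 1/8*7/8, 3/4 + 1/8*1/1) = [55/64, 7/8) <- contains code 893/1024
  emit 'b', narrow to [55/64, 7/8)
Step 3: interval [55/64, 7/8), width = 7/8 - 55/64 = 1/64
  'f': [55/64 + 1/64*0/1, 55/64 + 1/64*5/8) = [55/64, 445/512)
  'c': [55/64 + 1/64*5/8, 55/64 + 1/64*3/4) = [445/512, 223/256)
  'e': [55/64 + 1/64*3/4, 55/64 + 1/64*7/8) = [223/256, 447/512) <- contains code 893/1024
  'b': [55/64 + 1/64*7/8, 55/64 + 1/64*1/1) = [447/512, 7/8)
  emit 'e', narrow to [223/256, 447/512)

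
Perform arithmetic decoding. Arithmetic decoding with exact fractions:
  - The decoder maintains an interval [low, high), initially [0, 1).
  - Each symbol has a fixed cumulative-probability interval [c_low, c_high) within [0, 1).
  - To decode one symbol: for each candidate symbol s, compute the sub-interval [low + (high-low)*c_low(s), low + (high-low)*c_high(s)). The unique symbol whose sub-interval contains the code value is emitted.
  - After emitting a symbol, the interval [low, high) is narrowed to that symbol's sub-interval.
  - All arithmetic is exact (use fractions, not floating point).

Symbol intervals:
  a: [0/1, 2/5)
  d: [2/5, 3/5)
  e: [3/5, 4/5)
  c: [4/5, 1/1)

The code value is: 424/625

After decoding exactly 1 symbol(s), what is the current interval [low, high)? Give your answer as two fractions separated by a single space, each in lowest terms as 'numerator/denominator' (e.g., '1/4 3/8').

Answer: 3/5 4/5

Derivation:
Step 1: interval [0/1, 1/1), width = 1/1 - 0/1 = 1/1
  'a': [0/1 + 1/1*0/1, 0/1 + 1/1*2/5) = [0/1, 2/5)
  'd': [0/1 + 1/1*2/5, 0/1 + 1/1*3/5) = [2/5, 3/5)
  'e': [0/1 + 1/1*3/5, 0/1 + 1/1*4/5) = [3/5, 4/5) <- contains code 424/625
  'c': [0/1 + 1/1*4/5, 0/1 + 1/1*1/1) = [4/5, 1/1)
  emit 'e', narrow to [3/5, 4/5)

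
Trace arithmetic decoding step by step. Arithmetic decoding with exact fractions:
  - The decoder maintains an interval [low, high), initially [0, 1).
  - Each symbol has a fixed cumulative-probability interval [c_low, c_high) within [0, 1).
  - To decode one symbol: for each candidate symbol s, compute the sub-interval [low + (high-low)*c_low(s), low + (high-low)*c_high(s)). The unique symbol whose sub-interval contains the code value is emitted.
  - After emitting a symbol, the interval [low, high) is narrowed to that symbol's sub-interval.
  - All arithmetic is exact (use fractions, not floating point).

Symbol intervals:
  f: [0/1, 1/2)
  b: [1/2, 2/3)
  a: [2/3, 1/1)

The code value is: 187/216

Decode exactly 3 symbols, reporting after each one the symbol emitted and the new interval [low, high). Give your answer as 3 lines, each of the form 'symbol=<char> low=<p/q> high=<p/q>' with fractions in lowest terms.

Answer: symbol=a low=2/3 high=1/1
symbol=b low=5/6 high=8/9
symbol=b low=31/36 high=47/54

Derivation:
Step 1: interval [0/1, 1/1), width = 1/1 - 0/1 = 1/1
  'f': [0/1 + 1/1*0/1, 0/1 + 1/1*1/2) = [0/1, 1/2)
  'b': [0/1 + 1/1*1/2, 0/1 + 1/1*2/3) = [1/2, 2/3)
  'a': [0/1 + 1/1*2/3, 0/1 + 1/1*1/1) = [2/3, 1/1) <- contains code 187/216
  emit 'a', narrow to [2/3, 1/1)
Step 2: interval [2/3, 1/1), width = 1/1 - 2/3 = 1/3
  'f': [2/3 + 1/3*0/1, 2/3 + 1/3*1/2) = [2/3, 5/6)
  'b': [2/3 + 1/3*1/2, 2/3 + 1/3*2/3) = [5/6, 8/9) <- contains code 187/216
  'a': [2/3 + 1/3*2/3, 2/3 + 1/3*1/1) = [8/9, 1/1)
  emit 'b', narrow to [5/6, 8/9)
Step 3: interval [5/6, 8/9), width = 8/9 - 5/6 = 1/18
  'f': [5/6 + 1/18*0/1, 5/6 + 1/18*1/2) = [5/6, 31/36)
  'b': [5/6 + 1/18*1/2, 5/6 + 1/18*2/3) = [31/36, 47/54) <- contains code 187/216
  'a': [5/6 + 1/18*2/3, 5/6 + 1/18*1/1) = [47/54, 8/9)
  emit 'b', narrow to [31/36, 47/54)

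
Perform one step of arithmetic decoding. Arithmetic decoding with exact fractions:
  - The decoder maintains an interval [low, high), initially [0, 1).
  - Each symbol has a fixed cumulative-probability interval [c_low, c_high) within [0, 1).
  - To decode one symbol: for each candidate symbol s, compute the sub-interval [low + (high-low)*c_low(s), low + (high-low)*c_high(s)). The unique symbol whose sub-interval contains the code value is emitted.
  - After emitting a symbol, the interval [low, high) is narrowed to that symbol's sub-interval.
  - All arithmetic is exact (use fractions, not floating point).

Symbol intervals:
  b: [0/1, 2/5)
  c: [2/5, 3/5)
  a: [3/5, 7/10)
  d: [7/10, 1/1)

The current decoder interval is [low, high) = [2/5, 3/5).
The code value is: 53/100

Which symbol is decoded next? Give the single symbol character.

Answer: a

Derivation:
Interval width = high − low = 3/5 − 2/5 = 1/5
Scaled code = (code − low) / width = (53/100 − 2/5) / 1/5 = 13/20
  b: [0/1, 2/5) 
  c: [2/5, 3/5) 
  a: [3/5, 7/10) ← scaled code falls here ✓
  d: [7/10, 1/1) 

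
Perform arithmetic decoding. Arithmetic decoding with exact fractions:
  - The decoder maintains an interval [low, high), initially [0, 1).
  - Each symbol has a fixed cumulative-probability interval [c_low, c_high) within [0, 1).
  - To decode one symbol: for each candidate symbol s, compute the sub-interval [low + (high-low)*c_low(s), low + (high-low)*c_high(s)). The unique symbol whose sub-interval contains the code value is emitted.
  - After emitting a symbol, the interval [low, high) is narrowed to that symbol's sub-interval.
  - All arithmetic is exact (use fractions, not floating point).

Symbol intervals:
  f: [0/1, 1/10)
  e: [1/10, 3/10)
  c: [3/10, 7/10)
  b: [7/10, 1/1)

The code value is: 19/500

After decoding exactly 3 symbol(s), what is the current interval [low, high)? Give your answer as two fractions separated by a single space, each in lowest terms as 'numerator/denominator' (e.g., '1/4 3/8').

Answer: 17/500 21/500

Derivation:
Step 1: interval [0/1, 1/1), width = 1/1 - 0/1 = 1/1
  'f': [0/1 + 1/1*0/1, 0/1 + 1/1*1/10) = [0/1, 1/10) <- contains code 19/500
  'e': [0/1 + 1/1*1/10, 0/1 + 1/1*3/10) = [1/10, 3/10)
  'c': [0/1 + 1/1*3/10, 0/1 + 1/1*7/10) = [3/10, 7/10)
  'b': [0/1 + 1/1*7/10, 0/1 + 1/1*1/1) = [7/10, 1/1)
  emit 'f', narrow to [0/1, 1/10)
Step 2: interval [0/1, 1/10), width = 1/10 - 0/1 = 1/10
  'f': [0/1 + 1/10*0/1, 0/1 + 1/10*1/10) = [0/1, 1/100)
  'e': [0/1 + 1/10*1/10, 0/1 + 1/10*3/10) = [1/100, 3/100)
  'c': [0/1 + 1/10*3/10, 0/1 + 1/10*7/10) = [3/100, 7/100) <- contains code 19/500
  'b': [0/1 + 1/10*7/10, 0/1 + 1/10*1/1) = [7/100, 1/10)
  emit 'c', narrow to [3/100, 7/100)
Step 3: interval [3/100, 7/100), width = 7/100 - 3/100 = 1/25
  'f': [3/100 + 1/25*0/1, 3/100 + 1/25*1/10) = [3/100, 17/500)
  'e': [3/100 + 1/25*1/10, 3/100 + 1/25*3/10) = [17/500, 21/500) <- contains code 19/500
  'c': [3/100 + 1/25*3/10, 3/100 + 1/25*7/10) = [21/500, 29/500)
  'b': [3/100 + 1/25*7/10, 3/100 + 1/25*1/1) = [29/500, 7/100)
  emit 'e', narrow to [17/500, 21/500)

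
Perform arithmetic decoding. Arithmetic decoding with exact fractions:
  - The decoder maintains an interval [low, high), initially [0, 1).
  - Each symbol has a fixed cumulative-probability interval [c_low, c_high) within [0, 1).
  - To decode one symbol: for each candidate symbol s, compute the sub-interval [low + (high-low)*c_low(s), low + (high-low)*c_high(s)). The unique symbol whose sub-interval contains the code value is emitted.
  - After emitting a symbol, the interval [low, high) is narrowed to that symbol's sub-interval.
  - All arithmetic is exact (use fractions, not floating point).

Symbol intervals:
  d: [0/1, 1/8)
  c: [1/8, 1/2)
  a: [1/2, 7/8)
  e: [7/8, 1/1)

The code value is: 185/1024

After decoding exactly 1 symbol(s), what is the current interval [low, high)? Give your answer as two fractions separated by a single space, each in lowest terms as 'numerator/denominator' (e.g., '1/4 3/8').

Step 1: interval [0/1, 1/1), width = 1/1 - 0/1 = 1/1
  'd': [0/1 + 1/1*0/1, 0/1 + 1/1*1/8) = [0/1, 1/8)
  'c': [0/1 + 1/1*1/8, 0/1 + 1/1*1/2) = [1/8, 1/2) <- contains code 185/1024
  'a': [0/1 + 1/1*1/2, 0/1 + 1/1*7/8) = [1/2, 7/8)
  'e': [0/1 + 1/1*7/8, 0/1 + 1/1*1/1) = [7/8, 1/1)
  emit 'c', narrow to [1/8, 1/2)

Answer: 1/8 1/2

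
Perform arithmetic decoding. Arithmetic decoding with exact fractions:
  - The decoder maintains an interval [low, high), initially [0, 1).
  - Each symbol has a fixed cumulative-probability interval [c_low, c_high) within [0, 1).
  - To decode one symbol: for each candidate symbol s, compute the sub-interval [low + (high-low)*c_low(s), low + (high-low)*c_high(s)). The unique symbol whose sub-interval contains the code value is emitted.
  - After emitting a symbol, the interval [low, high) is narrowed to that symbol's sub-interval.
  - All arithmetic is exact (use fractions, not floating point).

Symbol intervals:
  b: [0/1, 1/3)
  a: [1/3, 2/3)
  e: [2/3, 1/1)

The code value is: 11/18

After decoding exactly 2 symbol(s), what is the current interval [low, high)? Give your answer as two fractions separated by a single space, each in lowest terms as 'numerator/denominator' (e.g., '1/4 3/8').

Answer: 5/9 2/3

Derivation:
Step 1: interval [0/1, 1/1), width = 1/1 - 0/1 = 1/1
  'b': [0/1 + 1/1*0/1, 0/1 + 1/1*1/3) = [0/1, 1/3)
  'a': [0/1 + 1/1*1/3, 0/1 + 1/1*2/3) = [1/3, 2/3) <- contains code 11/18
  'e': [0/1 + 1/1*2/3, 0/1 + 1/1*1/1) = [2/3, 1/1)
  emit 'a', narrow to [1/3, 2/3)
Step 2: interval [1/3, 2/3), width = 2/3 - 1/3 = 1/3
  'b': [1/3 + 1/3*0/1, 1/3 + 1/3*1/3) = [1/3, 4/9)
  'a': [1/3 + 1/3*1/3, 1/3 + 1/3*2/3) = [4/9, 5/9)
  'e': [1/3 + 1/3*2/3, 1/3 + 1/3*1/1) = [5/9, 2/3) <- contains code 11/18
  emit 'e', narrow to [5/9, 2/3)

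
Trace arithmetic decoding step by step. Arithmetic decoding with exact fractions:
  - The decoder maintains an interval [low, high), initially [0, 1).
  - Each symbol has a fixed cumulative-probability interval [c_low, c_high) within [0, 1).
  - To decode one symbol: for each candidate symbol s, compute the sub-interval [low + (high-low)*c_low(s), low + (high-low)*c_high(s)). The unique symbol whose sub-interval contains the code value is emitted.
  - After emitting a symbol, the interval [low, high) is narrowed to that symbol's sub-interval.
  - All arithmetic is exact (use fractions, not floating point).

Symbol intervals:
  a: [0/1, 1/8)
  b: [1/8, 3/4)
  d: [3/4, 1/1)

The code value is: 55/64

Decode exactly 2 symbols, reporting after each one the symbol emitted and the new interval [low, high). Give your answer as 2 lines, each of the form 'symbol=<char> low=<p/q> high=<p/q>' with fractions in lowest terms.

Answer: symbol=d low=3/4 high=1/1
symbol=b low=25/32 high=15/16

Derivation:
Step 1: interval [0/1, 1/1), width = 1/1 - 0/1 = 1/1
  'a': [0/1 + 1/1*0/1, 0/1 + 1/1*1/8) = [0/1, 1/8)
  'b': [0/1 + 1/1*1/8, 0/1 + 1/1*3/4) = [1/8, 3/4)
  'd': [0/1 + 1/1*3/4, 0/1 + 1/1*1/1) = [3/4, 1/1) <- contains code 55/64
  emit 'd', narrow to [3/4, 1/1)
Step 2: interval [3/4, 1/1), width = 1/1 - 3/4 = 1/4
  'a': [3/4 + 1/4*0/1, 3/4 + 1/4*1/8) = [3/4, 25/32)
  'b': [3/4 + 1/4*1/8, 3/4 + 1/4*3/4) = [25/32, 15/16) <- contains code 55/64
  'd': [3/4 + 1/4*3/4, 3/4 + 1/4*1/1) = [15/16, 1/1)
  emit 'b', narrow to [25/32, 15/16)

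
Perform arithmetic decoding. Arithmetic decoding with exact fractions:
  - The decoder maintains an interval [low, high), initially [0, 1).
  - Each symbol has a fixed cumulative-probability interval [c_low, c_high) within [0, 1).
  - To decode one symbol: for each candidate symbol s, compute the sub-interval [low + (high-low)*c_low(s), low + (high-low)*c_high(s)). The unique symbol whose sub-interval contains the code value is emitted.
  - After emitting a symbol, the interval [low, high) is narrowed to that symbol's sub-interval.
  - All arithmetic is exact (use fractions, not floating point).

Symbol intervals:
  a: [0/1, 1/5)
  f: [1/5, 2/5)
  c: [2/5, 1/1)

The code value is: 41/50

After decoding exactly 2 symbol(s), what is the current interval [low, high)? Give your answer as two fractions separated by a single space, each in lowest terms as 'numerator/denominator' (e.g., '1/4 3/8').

Step 1: interval [0/1, 1/1), width = 1/1 - 0/1 = 1/1
  'a': [0/1 + 1/1*0/1, 0/1 + 1/1*1/5) = [0/1, 1/5)
  'f': [0/1 + 1/1*1/5, 0/1 + 1/1*2/5) = [1/5, 2/5)
  'c': [0/1 + 1/1*2/5, 0/1 + 1/1*1/1) = [2/5, 1/1) <- contains code 41/50
  emit 'c', narrow to [2/5, 1/1)
Step 2: interval [2/5, 1/1), width = 1/1 - 2/5 = 3/5
  'a': [2/5 + 3/5*0/1, 2/5 + 3/5*1/5) = [2/5, 13/25)
  'f': [2/5 + 3/5*1/5, 2/5 + 3/5*2/5) = [13/25, 16/25)
  'c': [2/5 + 3/5*2/5, 2/5 + 3/5*1/1) = [16/25, 1/1) <- contains code 41/50
  emit 'c', narrow to [16/25, 1/1)

Answer: 16/25 1/1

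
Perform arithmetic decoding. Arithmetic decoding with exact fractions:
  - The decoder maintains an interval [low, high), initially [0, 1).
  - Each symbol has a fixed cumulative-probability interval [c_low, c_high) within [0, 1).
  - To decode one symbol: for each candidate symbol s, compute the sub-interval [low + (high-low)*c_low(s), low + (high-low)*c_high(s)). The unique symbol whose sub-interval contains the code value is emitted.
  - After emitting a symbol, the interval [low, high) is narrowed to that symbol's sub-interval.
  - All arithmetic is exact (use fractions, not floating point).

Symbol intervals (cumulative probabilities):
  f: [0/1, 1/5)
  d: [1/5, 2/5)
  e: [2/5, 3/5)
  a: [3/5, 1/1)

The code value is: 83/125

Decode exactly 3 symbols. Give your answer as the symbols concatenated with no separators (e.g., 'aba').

Answer: afa

Derivation:
Step 1: interval [0/1, 1/1), width = 1/1 - 0/1 = 1/1
  'f': [0/1 + 1/1*0/1, 0/1 + 1/1*1/5) = [0/1, 1/5)
  'd': [0/1 + 1/1*1/5, 0/1 + 1/1*2/5) = [1/5, 2/5)
  'e': [0/1 + 1/1*2/5, 0/1 + 1/1*3/5) = [2/5, 3/5)
  'a': [0/1 + 1/1*3/5, 0/1 + 1/1*1/1) = [3/5, 1/1) <- contains code 83/125
  emit 'a', narrow to [3/5, 1/1)
Step 2: interval [3/5, 1/1), width = 1/1 - 3/5 = 2/5
  'f': [3/5 + 2/5*0/1, 3/5 + 2/5*1/5) = [3/5, 17/25) <- contains code 83/125
  'd': [3/5 + 2/5*1/5, 3/5 + 2/5*2/5) = [17/25, 19/25)
  'e': [3/5 + 2/5*2/5, 3/5 + 2/5*3/5) = [19/25, 21/25)
  'a': [3/5 + 2/5*3/5, 3/5 + 2/5*1/1) = [21/25, 1/1)
  emit 'f', narrow to [3/5, 17/25)
Step 3: interval [3/5, 17/25), width = 17/25 - 3/5 = 2/25
  'f': [3/5 + 2/25*0/1, 3/5 + 2/25*1/5) = [3/5, 77/125)
  'd': [3/5 + 2/25*1/5, 3/5 + 2/25*2/5) = [77/125, 79/125)
  'e': [3/5 + 2/25*2/5, 3/5 + 2/25*3/5) = [79/125, 81/125)
  'a': [3/5 + 2/25*3/5, 3/5 + 2/25*1/1) = [81/125, 17/25) <- contains code 83/125
  emit 'a', narrow to [81/125, 17/25)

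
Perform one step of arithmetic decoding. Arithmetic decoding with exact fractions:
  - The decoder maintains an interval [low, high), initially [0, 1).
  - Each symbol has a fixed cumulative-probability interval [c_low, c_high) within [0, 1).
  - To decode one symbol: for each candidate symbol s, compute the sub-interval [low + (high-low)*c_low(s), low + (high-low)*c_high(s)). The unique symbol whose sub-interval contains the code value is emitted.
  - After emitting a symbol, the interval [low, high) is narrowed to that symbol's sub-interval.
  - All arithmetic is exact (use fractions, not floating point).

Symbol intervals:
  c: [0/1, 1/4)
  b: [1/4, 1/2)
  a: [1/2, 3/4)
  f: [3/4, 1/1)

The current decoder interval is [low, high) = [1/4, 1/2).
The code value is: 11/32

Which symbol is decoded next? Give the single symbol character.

Answer: b

Derivation:
Interval width = high − low = 1/2 − 1/4 = 1/4
Scaled code = (code − low) / width = (11/32 − 1/4) / 1/4 = 3/8
  c: [0/1, 1/4) 
  b: [1/4, 1/2) ← scaled code falls here ✓
  a: [1/2, 3/4) 
  f: [3/4, 1/1) 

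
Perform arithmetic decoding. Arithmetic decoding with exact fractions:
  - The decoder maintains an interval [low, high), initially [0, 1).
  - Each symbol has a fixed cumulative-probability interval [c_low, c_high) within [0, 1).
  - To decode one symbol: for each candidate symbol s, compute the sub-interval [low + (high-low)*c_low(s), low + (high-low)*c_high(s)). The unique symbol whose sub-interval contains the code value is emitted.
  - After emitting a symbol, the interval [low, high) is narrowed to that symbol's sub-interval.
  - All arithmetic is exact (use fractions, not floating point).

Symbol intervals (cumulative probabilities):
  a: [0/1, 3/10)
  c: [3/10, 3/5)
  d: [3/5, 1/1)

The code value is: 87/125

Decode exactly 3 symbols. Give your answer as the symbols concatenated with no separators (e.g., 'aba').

Answer: dad

Derivation:
Step 1: interval [0/1, 1/1), width = 1/1 - 0/1 = 1/1
  'a': [0/1 + 1/1*0/1, 0/1 + 1/1*3/10) = [0/1, 3/10)
  'c': [0/1 + 1/1*3/10, 0/1 + 1/1*3/5) = [3/10, 3/5)
  'd': [0/1 + 1/1*3/5, 0/1 + 1/1*1/1) = [3/5, 1/1) <- contains code 87/125
  emit 'd', narrow to [3/5, 1/1)
Step 2: interval [3/5, 1/1), width = 1/1 - 3/5 = 2/5
  'a': [3/5 + 2/5*0/1, 3/5 + 2/5*3/10) = [3/5, 18/25) <- contains code 87/125
  'c': [3/5 + 2/5*3/10, 3/5 + 2/5*3/5) = [18/25, 21/25)
  'd': [3/5 + 2/5*3/5, 3/5 + 2/5*1/1) = [21/25, 1/1)
  emit 'a', narrow to [3/5, 18/25)
Step 3: interval [3/5, 18/25), width = 18/25 - 3/5 = 3/25
  'a': [3/5 + 3/25*0/1, 3/5 + 3/25*3/10) = [3/5, 159/250)
  'c': [3/5 + 3/25*3/10, 3/5 + 3/25*3/5) = [159/250, 84/125)
  'd': [3/5 + 3/25*3/5, 3/5 + 3/25*1/1) = [84/125, 18/25) <- contains code 87/125
  emit 'd', narrow to [84/125, 18/25)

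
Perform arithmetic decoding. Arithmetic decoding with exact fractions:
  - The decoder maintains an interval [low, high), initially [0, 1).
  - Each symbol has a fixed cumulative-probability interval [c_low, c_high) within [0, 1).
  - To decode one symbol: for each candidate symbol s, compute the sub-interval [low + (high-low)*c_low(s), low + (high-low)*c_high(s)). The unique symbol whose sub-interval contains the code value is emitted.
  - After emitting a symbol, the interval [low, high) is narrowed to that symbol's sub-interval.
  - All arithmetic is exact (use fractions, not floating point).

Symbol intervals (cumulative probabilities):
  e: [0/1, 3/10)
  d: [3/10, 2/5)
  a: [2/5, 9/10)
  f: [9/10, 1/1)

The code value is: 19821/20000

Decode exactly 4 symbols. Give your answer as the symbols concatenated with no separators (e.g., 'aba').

Step 1: interval [0/1, 1/1), width = 1/1 - 0/1 = 1/1
  'e': [0/1 + 1/1*0/1, 0/1 + 1/1*3/10) = [0/1, 3/10)
  'd': [0/1 + 1/1*3/10, 0/1 + 1/1*2/5) = [3/10, 2/5)
  'a': [0/1 + 1/1*2/5, 0/1 + 1/1*9/10) = [2/5, 9/10)
  'f': [0/1 + 1/1*9/10, 0/1 + 1/1*1/1) = [9/10, 1/1) <- contains code 19821/20000
  emit 'f', narrow to [9/10, 1/1)
Step 2: interval [9/10, 1/1), width = 1/1 - 9/10 = 1/10
  'e': [9/10 + 1/10*0/1, 9/10 + 1/10*3/10) = [9/10, 93/100)
  'd': [9/10 + 1/10*3/10, 9/10 + 1/10*2/5) = [93/100, 47/50)
  'a': [9/10 + 1/10*2/5, 9/10 + 1/10*9/10) = [47/50, 99/100)
  'f': [9/10 + 1/10*9/10, 9/10 + 1/10*1/1) = [99/100, 1/1) <- contains code 19821/20000
  emit 'f', narrow to [99/100, 1/1)
Step 3: interval [99/100, 1/1), width = 1/1 - 99/100 = 1/100
  'e': [99/100 + 1/100*0/1, 99/100 + 1/100*3/10) = [99/100, 993/1000) <- contains code 19821/20000
  'd': [99/100 + 1/100*3/10, 99/100 + 1/100*2/5) = [993/1000, 497/500)
  'a': [99/100 + 1/100*2/5, 99/100 + 1/100*9/10) = [497/500, 999/1000)
  'f': [99/100 + 1/100*9/10, 99/100 + 1/100*1/1) = [999/1000, 1/1)
  emit 'e', narrow to [99/100, 993/1000)
Step 4: interval [99/100, 993/1000), width = 993/1000 - 99/100 = 3/1000
  'e': [99/100 + 3/1000*0/1, 99/100 + 3/1000*3/10) = [99/100, 9909/10000)
  'd': [99/100 + 3/1000*3/10, 99/100 + 3/1000*2/5) = [9909/10000, 1239/1250) <- contains code 19821/20000
  'a': [99/100 + 3/1000*2/5, 99/100 + 3/1000*9/10) = [1239/1250, 9927/10000)
  'f': [99/100 + 3/1000*9/10, 99/100 + 3/1000*1/1) = [9927/10000, 993/1000)
  emit 'd', narrow to [9909/10000, 1239/1250)

Answer: ffed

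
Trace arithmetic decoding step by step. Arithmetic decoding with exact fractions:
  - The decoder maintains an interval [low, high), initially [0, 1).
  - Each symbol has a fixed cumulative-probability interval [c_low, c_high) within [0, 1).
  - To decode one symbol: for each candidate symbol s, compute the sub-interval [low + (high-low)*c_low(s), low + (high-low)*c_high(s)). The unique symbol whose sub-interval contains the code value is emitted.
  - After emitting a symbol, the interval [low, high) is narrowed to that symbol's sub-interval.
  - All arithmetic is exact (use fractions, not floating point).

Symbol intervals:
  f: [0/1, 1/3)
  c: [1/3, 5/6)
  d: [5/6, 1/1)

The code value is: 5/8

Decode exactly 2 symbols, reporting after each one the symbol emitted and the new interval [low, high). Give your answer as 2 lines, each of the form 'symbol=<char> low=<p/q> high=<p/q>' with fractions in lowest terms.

Answer: symbol=c low=1/3 high=5/6
symbol=c low=1/2 high=3/4

Derivation:
Step 1: interval [0/1, 1/1), width = 1/1 - 0/1 = 1/1
  'f': [0/1 + 1/1*0/1, 0/1 + 1/1*1/3) = [0/1, 1/3)
  'c': [0/1 + 1/1*1/3, 0/1 + 1/1*5/6) = [1/3, 5/6) <- contains code 5/8
  'd': [0/1 + 1/1*5/6, 0/1 + 1/1*1/1) = [5/6, 1/1)
  emit 'c', narrow to [1/3, 5/6)
Step 2: interval [1/3, 5/6), width = 5/6 - 1/3 = 1/2
  'f': [1/3 + 1/2*0/1, 1/3 + 1/2*1/3) = [1/3, 1/2)
  'c': [1/3 + 1/2*1/3, 1/3 + 1/2*5/6) = [1/2, 3/4) <- contains code 5/8
  'd': [1/3 + 1/2*5/6, 1/3 + 1/2*1/1) = [3/4, 5/6)
  emit 'c', narrow to [1/2, 3/4)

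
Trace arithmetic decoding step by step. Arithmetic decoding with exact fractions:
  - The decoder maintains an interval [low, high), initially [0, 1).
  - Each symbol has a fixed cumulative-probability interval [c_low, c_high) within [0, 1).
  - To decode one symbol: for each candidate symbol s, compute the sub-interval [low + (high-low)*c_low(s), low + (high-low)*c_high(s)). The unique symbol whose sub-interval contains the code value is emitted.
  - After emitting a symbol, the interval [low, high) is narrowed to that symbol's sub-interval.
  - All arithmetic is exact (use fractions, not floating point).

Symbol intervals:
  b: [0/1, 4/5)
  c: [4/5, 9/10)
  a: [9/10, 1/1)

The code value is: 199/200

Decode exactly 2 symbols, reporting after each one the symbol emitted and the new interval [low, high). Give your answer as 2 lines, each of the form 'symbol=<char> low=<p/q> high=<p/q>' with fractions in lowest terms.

Step 1: interval [0/1, 1/1), width = 1/1 - 0/1 = 1/1
  'b': [0/1 + 1/1*0/1, 0/1 + 1/1*4/5) = [0/1, 4/5)
  'c': [0/1 + 1/1*4/5, 0/1 + 1/1*9/10) = [4/5, 9/10)
  'a': [0/1 + 1/1*9/10, 0/1 + 1/1*1/1) = [9/10, 1/1) <- contains code 199/200
  emit 'a', narrow to [9/10, 1/1)
Step 2: interval [9/10, 1/1), width = 1/1 - 9/10 = 1/10
  'b': [9/10 + 1/10*0/1, 9/10 + 1/10*4/5) = [9/10, 49/50)
  'c': [9/10 + 1/10*4/5, 9/10 + 1/10*9/10) = [49/50, 99/100)
  'a': [9/10 + 1/10*9/10, 9/10 + 1/10*1/1) = [99/100, 1/1) <- contains code 199/200
  emit 'a', narrow to [99/100, 1/1)

Answer: symbol=a low=9/10 high=1/1
symbol=a low=99/100 high=1/1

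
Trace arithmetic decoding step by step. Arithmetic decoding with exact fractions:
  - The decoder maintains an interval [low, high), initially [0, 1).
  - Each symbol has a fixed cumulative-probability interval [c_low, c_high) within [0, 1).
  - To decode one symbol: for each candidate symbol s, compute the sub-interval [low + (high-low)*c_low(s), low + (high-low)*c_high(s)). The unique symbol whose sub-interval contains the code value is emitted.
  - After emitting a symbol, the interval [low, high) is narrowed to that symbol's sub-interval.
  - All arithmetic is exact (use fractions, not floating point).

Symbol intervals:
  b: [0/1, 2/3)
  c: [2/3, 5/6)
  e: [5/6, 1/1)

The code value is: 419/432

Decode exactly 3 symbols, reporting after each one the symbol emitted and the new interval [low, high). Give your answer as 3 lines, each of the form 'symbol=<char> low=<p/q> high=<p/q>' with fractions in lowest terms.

Answer: symbol=e low=5/6 high=1/1
symbol=c low=17/18 high=35/36
symbol=e low=209/216 high=35/36

Derivation:
Step 1: interval [0/1, 1/1), width = 1/1 - 0/1 = 1/1
  'b': [0/1 + 1/1*0/1, 0/1 + 1/1*2/3) = [0/1, 2/3)
  'c': [0/1 + 1/1*2/3, 0/1 + 1/1*5/6) = [2/3, 5/6)
  'e': [0/1 + 1/1*5/6, 0/1 + 1/1*1/1) = [5/6, 1/1) <- contains code 419/432
  emit 'e', narrow to [5/6, 1/1)
Step 2: interval [5/6, 1/1), width = 1/1 - 5/6 = 1/6
  'b': [5/6 + 1/6*0/1, 5/6 + 1/6*2/3) = [5/6, 17/18)
  'c': [5/6 + 1/6*2/3, 5/6 + 1/6*5/6) = [17/18, 35/36) <- contains code 419/432
  'e': [5/6 + 1/6*5/6, 5/6 + 1/6*1/1) = [35/36, 1/1)
  emit 'c', narrow to [17/18, 35/36)
Step 3: interval [17/18, 35/36), width = 35/36 - 17/18 = 1/36
  'b': [17/18 + 1/36*0/1, 17/18 + 1/36*2/3) = [17/18, 26/27)
  'c': [17/18 + 1/36*2/3, 17/18 + 1/36*5/6) = [26/27, 209/216)
  'e': [17/18 + 1/36*5/6, 17/18 + 1/36*1/1) = [209/216, 35/36) <- contains code 419/432
  emit 'e', narrow to [209/216, 35/36)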